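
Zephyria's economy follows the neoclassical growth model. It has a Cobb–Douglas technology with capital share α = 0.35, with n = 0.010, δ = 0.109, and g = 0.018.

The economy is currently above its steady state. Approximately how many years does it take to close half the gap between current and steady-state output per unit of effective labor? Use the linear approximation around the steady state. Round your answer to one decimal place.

half-life ≈ 7.8 years

Near the steady state the convergence rate is λ = (1 − α)(n + g + δ).
λ = (1 − 0.35) × 0.137 = 0.65 × 0.137 = 0.08905
Half-life = ln 2 / λ = 0.6931 / 0.08905 ≈ 7.78 years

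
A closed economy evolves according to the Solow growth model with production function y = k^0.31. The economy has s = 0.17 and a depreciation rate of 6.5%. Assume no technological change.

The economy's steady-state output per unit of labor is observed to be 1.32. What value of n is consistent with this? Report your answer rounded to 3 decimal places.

At the steady state, Δk = 0, so s·k^α = (n + δ)·k.
Since y* = [s/(n + δ)]^(α/(1−α)), we have s/(n + δ) = (y*)^((1−α)/α) = 1.32^2.2258 = 1.8551.
Therefore n + δ = s / 1.8551 = 0.17 / 1.8551 = 0.0916, so n = 0.0916 − 0.065 = 0.0266.

n ≈ 0.027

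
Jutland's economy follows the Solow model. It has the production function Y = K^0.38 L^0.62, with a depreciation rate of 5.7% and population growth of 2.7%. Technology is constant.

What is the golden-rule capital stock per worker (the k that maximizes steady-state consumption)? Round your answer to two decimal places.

k_gold ≈ 11.41

The golden rule sets f'(k) = n + δ, i.e. α·k^(α−1) = n + δ.
So k^(1−α) = α / (n + δ) = 0.38 / 0.084 = 4.5238.
k_gold = 4.5238^(1/0.62) ≈ 11.4094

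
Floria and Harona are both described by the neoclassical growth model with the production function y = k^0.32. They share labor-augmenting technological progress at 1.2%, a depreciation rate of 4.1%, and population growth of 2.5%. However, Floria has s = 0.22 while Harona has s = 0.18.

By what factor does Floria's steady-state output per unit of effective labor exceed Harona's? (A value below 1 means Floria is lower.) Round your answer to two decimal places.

ratio ≈ 1.10

Steady-state y* = [s/(n + g + δ)]^(α/(1−α)), so the ratio is [ (s_F/(n + g + δ)_F) / (s_H/(n + g + δ)_H) ]^0.4706.
s_F/(n + g + δ)_F = 0.22/0.078 = 2.8205; s_H/(n + g + δ)_H = 0.18/0.078 = 2.3077.
Ratio = (2.8205/2.3077)^0.4706 = 1.2222^0.4706 ≈ 1.0990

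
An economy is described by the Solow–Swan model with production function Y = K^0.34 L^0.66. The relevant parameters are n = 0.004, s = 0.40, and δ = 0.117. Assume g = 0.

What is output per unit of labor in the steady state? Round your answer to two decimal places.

Steady state requires s·f(k) = (n + δ)·k, i.e. s·k^α = (n + δ)·k.
Dividing both sides by k: k^(1−α) = s / (n + δ).
k^0.66 = 0.40 / (0.004 + 0.117) = 0.40 / 0.121 = 3.3058
k* = 3.3058^(1/0.66) ≈ 6.1204
y* = (k*)^α = 6.1204^0.34 ≈ 1.8514

y* = 1.85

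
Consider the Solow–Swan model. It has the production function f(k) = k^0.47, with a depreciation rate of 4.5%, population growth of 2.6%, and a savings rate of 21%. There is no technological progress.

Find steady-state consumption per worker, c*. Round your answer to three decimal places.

In steady state, investment equals break-even investment: s·k^α = (n + δ)·k.
Rearranging, k^(1−α) = s / (n + δ).
k^0.53 = 0.21 / (0.026 + 0.045) = 0.21 / 0.071 = 2.9577
k* = 2.9577^(1/0.53) ≈ 7.7374
y* = (k*)^α = 7.7374^0.47 ≈ 2.6160
c* = (1 − s)·y* = (1 − 0.21) × 2.6160 ≈ 2.0666

c* = 2.067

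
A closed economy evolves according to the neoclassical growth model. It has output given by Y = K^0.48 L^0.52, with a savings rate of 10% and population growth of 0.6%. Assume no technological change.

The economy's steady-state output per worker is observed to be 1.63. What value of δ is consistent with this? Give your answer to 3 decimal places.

In steady state, investment equals break-even investment: s·k^α = (n + δ)·k.
Since y* = [s/(n + δ)]^(α/(1−α)), we have s/(n + δ) = (y*)^((1−α)/α) = 1.63^1.0833 = 1.6977.
Therefore n + δ = s / 1.6977 = 0.10 / 1.6977 = 0.0589, so δ = 0.0589 − 0.006 = 0.0529.

δ ≈ 0.053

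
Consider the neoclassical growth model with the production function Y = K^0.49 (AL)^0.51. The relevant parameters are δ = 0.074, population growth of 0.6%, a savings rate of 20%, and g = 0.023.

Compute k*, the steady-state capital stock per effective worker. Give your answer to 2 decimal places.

k* = 3.67

At the steady state, Δk = 0, so s·k^α = (n + g + δ)·k.
Dividing both sides by k: k^(1−α) = s / (n + g + δ).
k^0.51 = 0.20 / (0.006 + 0.023 + 0.074) = 0.20 / 0.103 = 1.9417
k* = 1.9417^(1/0.51) ≈ 3.6734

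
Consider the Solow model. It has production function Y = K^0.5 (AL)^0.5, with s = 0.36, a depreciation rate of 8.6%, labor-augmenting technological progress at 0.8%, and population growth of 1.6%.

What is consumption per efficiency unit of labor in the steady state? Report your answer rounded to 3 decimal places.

At the steady state, Δk = 0, so s·k^α = (n + g + δ)·k.
Rearranging, k^(1−α) = s / (n + g + δ).
k^0.5 = 0.36 / (0.016 + 0.008 + 0.086) = 0.36 / 0.110 = 3.2727
k* = 3.2727^(1/0.5) ≈ 10.7106
y* = (k*)^α = 10.7106^0.5 ≈ 3.2727
c* = (1 − s)·y* = (1 − 0.36) × 3.2727 ≈ 2.0945

c* ≈ 2.095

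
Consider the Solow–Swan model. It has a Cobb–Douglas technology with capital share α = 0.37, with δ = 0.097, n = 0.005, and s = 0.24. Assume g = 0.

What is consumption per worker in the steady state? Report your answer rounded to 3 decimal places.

c* = 1.256

In steady state, investment equals break-even investment: s·k^α = (n + δ)·k.
Rearranging, k^(1−α) = s / (n + δ).
k^0.63 = 0.24 / (0.005 + 0.097) = 0.24 / 0.102 = 2.3529
k* = 2.3529^(1/0.63) ≈ 3.8891
y* = (k*)^α = 3.8891^0.37 ≈ 1.6529
c* = (1 − s)·y* = (1 − 0.24) × 1.6529 ≈ 1.2562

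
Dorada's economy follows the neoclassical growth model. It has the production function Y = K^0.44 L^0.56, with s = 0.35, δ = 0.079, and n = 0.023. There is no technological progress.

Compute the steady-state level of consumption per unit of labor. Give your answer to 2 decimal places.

c* = 1.71

In steady state, investment equals break-even investment: s·k^α = (n + δ)·k.
Dividing both sides by k: k^(1−α) = s / (n + δ).
k^0.56 = 0.35 / (0.023 + 0.079) = 0.35 / 0.102 = 3.4314
k* = 3.4314^(1/0.56) ≈ 9.0406
y* = (k*)^α = 9.0406^0.44 ≈ 2.6347
c* = (1 − s)·y* = (1 − 0.35) × 2.6347 ≈ 1.7126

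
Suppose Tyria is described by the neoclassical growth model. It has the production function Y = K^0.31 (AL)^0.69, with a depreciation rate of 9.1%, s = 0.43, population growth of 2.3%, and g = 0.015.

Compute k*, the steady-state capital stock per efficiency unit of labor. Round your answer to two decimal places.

At the steady state, Δk = 0, so s·k^α = (n + g + δ)·k.
Dividing both sides by k: k^(1−α) = s / (n + g + δ).
k^0.69 = 0.43 / (0.023 + 0.015 + 0.091) = 0.43 / 0.129 = 3.3333
k* = 3.3333^(1/0.69) ≈ 5.7252

k* = 5.73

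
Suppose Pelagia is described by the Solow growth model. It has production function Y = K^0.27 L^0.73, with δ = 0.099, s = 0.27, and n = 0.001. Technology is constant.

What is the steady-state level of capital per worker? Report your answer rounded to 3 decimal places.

k* = 3.899

Steady state requires s·f(k) = (n + δ)·k, i.e. s·k^α = (n + δ)·k.
Dividing both sides by k: k^(1−α) = s / (n + δ).
k^0.73 = 0.27 / (0.001 + 0.099) = 0.27 / 0.100 = 2.7000
k* = 2.7000^(1/0.73) ≈ 3.8986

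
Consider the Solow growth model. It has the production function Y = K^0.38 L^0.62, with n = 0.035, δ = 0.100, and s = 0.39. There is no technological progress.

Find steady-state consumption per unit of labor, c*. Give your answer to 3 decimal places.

c* = 1.169

At the steady state, Δk = 0, so s·k^α = (n + δ)·k.
Rearranging, k^(1−α) = s / (n + δ).
k^0.62 = 0.39 / (0.035 + 0.100) = 0.39 / 0.135 = 2.8889
k* = 2.8889^(1/0.62) ≈ 5.5350
y* = (k*)^α = 5.5350^0.38 ≈ 1.9160
c* = (1 − s)·y* = (1 − 0.39) × 1.9160 ≈ 1.1688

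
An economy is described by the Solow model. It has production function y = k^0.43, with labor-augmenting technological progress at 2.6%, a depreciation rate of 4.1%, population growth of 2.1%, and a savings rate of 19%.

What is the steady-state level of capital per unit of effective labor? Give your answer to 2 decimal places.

In steady state, investment equals break-even investment: s·k^α = (n + g + δ)·k.
Rearranging, k^(1−α) = s / (n + g + δ).
k^0.57 = 0.19 / (0.021 + 0.026 + 0.041) = 0.19 / 0.088 = 2.1591
k* = 2.1591^(1/0.57) ≈ 3.8587

k* = 3.86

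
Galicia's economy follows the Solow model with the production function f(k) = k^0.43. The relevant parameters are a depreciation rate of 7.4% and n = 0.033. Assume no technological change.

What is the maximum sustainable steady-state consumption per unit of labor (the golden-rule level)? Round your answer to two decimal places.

c_gold ≈ 1.63

At the golden rule, f'(k) = n + δ, so α·k^(α−1) = n + δ and k_gold = (α/(n + δ))^(1/(1−α)).
k_gold = (0.43/0.107)^(1/0.57) = 4.0187^1.7544 ≈ 11.4765
c_gold = f(k_gold) − (n + δ)·k_gold = 2.8557 − 0.107×11.4765 ≈ 1.6277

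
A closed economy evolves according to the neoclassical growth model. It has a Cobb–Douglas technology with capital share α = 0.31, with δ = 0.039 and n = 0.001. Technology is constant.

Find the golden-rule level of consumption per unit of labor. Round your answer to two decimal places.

c_gold ≈ 1.73

At the golden rule, f'(k) = n + δ, so α·k^(α−1) = n + δ and k_gold = (α/(n + δ))^(1/(1−α)).
k_gold = (0.31/0.040)^(1/0.69) = 7.7500^1.4493 ≈ 19.4476
c_gold = f(k_gold) − (n + δ)·k_gold = 2.5093 − 0.040×19.4476 ≈ 1.7314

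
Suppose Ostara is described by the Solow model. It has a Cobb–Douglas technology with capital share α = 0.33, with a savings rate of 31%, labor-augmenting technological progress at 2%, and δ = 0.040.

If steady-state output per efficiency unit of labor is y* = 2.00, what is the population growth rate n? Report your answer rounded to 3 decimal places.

n ≈ 0.016

In steady state, investment equals break-even investment: s·k^α = (n + g + δ)·k.
Since y* = [s/(n + g + δ)]^(α/(1−α)), we have s/(n + g + δ) = (y*)^((1−α)/α) = 2.00^2.0303 = 4.0849.
Therefore n + g + δ = s / 4.0849 = 0.31 / 4.0849 = 0.0759, so n = 0.0759 − 0.060 = 0.0159.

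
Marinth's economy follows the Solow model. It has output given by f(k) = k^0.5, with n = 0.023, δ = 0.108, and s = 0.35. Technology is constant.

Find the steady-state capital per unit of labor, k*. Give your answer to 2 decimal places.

In steady state, investment equals break-even investment: s·k^α = (n + δ)·k.
Dividing both sides by k: k^(1−α) = s / (n + δ).
k^0.5 = 0.35 / (0.023 + 0.108) = 0.35 / 0.131 = 2.6718
k* = 2.6718^(1/0.5) ≈ 7.1385

k* = 7.14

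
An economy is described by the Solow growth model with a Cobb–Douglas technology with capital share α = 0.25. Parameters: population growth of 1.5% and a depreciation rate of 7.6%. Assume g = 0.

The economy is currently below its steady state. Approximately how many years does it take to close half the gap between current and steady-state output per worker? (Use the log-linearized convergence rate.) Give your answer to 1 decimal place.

Near the steady state the convergence rate is λ = (1 − α)(n + δ).
λ = (1 − 0.25) × 0.091 = 0.75 × 0.091 = 0.06825
Half-life = ln 2 / λ = 0.6931 / 0.06825 ≈ 10.16 years

about 10.2 years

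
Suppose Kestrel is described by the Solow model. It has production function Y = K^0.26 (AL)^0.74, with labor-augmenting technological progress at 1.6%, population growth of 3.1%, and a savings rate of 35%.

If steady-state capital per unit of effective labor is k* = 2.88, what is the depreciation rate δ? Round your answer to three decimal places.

In steady state, investment equals break-even investment: s·k^α = (n + g + δ)·k.
So s / (n + g + δ) = (k*)^(1−α) = 2.88^0.74 = 2.1875.
Therefore n + g + δ = s / 2.1875 = 0.35 / 2.1875 = 0.1600, so δ = 0.1600 − 0.047 = 0.1130.

δ ≈ 0.113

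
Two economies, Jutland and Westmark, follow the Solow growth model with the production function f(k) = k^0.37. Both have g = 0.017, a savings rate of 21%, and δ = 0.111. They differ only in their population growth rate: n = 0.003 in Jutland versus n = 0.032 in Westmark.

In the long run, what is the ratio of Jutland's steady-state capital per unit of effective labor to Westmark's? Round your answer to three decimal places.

Steady-state k* = [s/(n + g + δ)]^(1/(1−α)), so the ratio is [ (s_J/(n + g + δ)_J) / (s_W/(n + g + δ)_W) ]^1.5873.
s_J/(n + g + δ)_J = 0.21/0.131 = 1.6031; s_W/(n + g + δ)_W = 0.21/0.160 = 1.3125.
Ratio = (1.6031/1.3125)^1.5873 = 1.2214^1.5873 ≈ 1.3736

ratio ≈ 1.374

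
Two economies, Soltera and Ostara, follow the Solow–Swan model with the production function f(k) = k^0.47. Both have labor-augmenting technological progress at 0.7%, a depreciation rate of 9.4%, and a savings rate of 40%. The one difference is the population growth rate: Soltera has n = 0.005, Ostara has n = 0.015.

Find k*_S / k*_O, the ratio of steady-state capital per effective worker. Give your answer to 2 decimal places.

k*_S / k*_O ≈ 1.19

Steady-state k* = [s/(n + g + δ)]^(1/(1−α)), so the ratio is [ (s_S/(n + g + δ)_S) / (s_O/(n + g + δ)_O) ]^1.8868.
s_S/(n + g + δ)_S = 0.40/0.106 = 3.7736; s_O/(n + g + δ)_O = 0.40/0.116 = 3.4483.
Ratio = (3.7736/3.4483)^1.8868 = 1.0943^1.8868 ≈ 1.1853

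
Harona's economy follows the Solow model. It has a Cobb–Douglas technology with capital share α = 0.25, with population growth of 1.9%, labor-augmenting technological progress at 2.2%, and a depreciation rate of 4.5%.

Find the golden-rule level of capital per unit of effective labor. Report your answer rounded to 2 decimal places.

The golden rule sets f'(k) = n + g + δ, i.e. α·k^(α−1) = n + g + δ.
So k^(1−α) = α / (n + g + δ) = 0.25 / 0.086 = 2.9070.
k_gold = 2.9070^(1/0.75) ≈ 4.1488

k_gold ≈ 4.15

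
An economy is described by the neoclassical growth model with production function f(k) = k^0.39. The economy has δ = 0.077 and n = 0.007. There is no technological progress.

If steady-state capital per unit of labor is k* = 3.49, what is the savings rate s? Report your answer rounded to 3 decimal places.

In steady state, investment equals break-even investment: s·k^α = (n + δ)·k.
So s / (n + δ) = (k*)^(1−α) = 3.49^0.61 = 2.1435.
Therefore s = 2.1435 × (n + δ) = 2.1435 × 0.084 = 0.1801.

s ≈ 0.180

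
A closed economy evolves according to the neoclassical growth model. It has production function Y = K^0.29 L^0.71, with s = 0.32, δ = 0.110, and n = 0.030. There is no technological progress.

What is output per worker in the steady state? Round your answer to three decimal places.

Steady state requires s·f(k) = (n + δ)·k, i.e. s·k^α = (n + δ)·k.
Dividing both sides by k: k^(1−α) = s / (n + δ).
k^0.71 = 0.32 / (0.030 + 0.110) = 0.32 / 0.140 = 2.2857
k* = 2.2857^(1/0.71) ≈ 3.2038
y* = (k*)^α = 3.2038^0.29 ≈ 1.4017

y* = 1.402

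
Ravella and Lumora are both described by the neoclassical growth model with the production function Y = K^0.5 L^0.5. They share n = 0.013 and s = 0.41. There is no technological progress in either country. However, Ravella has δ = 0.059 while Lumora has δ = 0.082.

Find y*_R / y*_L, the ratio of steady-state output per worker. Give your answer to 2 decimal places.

Steady-state y* = [s/(n + δ)]^(α/(1−α)), so the ratio is [ (s_R/(n + δ)_R) / (s_L/(n + δ)_L) ]^1.
s_R/(n + δ)_R = 0.41/0.072 = 5.6944; s_L/(n + δ)_L = 0.41/0.095 = 4.3158.
Ratio = (5.6944/4.3158)^1 = 1.3194^1 ≈ 1.3194

y*_R / y*_L ≈ 1.32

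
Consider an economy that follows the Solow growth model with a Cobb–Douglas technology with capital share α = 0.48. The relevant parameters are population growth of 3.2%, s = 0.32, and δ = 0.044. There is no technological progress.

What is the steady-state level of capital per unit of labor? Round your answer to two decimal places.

In steady state, investment equals break-even investment: s·k^α = (n + δ)·k.
Rearranging, k^(1−α) = s / (n + δ).
k^0.52 = 0.32 / (0.032 + 0.044) = 0.32 / 0.076 = 4.2105
k* = 4.2105^(1/0.52) ≈ 15.8724

k* = 15.87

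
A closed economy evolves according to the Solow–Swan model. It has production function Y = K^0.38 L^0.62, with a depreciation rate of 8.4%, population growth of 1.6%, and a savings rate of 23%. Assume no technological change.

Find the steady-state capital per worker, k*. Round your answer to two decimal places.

Steady state requires s·f(k) = (n + δ)·k, i.e. s·k^α = (n + δ)·k.
Rearranging, k^(1−α) = s / (n + δ).
k^0.62 = 0.23 / (0.016 + 0.084) = 0.23 / 0.100 = 2.3000
k* = 2.3000^(1/0.62) ≈ 3.8321

k* = 3.83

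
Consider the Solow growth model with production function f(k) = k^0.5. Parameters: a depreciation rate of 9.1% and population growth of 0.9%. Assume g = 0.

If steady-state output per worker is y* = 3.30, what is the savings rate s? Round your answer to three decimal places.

In steady state, investment equals break-even investment: s·k^α = (n + δ)·k.
Since y* = [s/(n + δ)]^(α/(1−α)), we have s/(n + δ) = (y*)^((1−α)/α) = 3.30^1 = 3.3000.
Therefore s = 3.3000 × (n + δ) = 3.3000 × 0.100 = 0.3300.

s ≈ 0.330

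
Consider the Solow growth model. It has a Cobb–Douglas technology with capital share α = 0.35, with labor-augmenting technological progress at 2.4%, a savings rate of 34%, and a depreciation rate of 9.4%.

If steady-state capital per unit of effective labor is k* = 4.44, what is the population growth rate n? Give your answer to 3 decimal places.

n ≈ 0.011

At the steady state, Δk = 0, so s·k^α = (n + g + δ)·k.
So s / (n + g + δ) = (k*)^(1−α) = 4.44^0.65 = 2.6351.
Therefore n + g + δ = s / 2.6351 = 0.34 / 2.6351 = 0.1290, so n = 0.1290 − 0.118 = 0.0110.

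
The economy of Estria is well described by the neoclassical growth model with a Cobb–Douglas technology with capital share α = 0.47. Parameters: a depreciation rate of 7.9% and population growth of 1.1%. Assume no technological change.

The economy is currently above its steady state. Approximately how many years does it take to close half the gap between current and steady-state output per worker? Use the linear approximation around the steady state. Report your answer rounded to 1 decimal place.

t_½ ≈ 14.5 years

Near the steady state the convergence rate is λ = (1 − α)(n + δ).
λ = (1 − 0.47) × 0.090 = 0.53 × 0.090 = 0.0477
Half-life = ln 2 / λ = 0.6931 / 0.0477 ≈ 14.53 years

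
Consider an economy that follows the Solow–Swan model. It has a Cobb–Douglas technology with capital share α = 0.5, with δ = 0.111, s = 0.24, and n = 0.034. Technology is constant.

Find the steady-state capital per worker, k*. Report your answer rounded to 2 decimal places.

In steady state, investment equals break-even investment: s·k^α = (n + δ)·k.
Rearranging, k^(1−α) = s / (n + δ).
k^0.5 = 0.24 / (0.034 + 0.111) = 0.24 / 0.145 = 1.6552
k* = 1.6552^(1/0.5) ≈ 2.7397

k* ≈ 2.74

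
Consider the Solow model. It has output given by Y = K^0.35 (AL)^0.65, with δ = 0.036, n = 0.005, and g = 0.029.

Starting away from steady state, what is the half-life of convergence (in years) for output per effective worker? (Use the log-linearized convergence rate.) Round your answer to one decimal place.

Near the steady state the convergence rate is λ = (1 − α)(n + g + δ).
λ = (1 − 0.35) × 0.070 = 0.65 × 0.070 = 0.0455
Half-life = ln 2 / λ = 0.6931 / 0.0455 ≈ 15.23 years

t_½ ≈ 15.2 years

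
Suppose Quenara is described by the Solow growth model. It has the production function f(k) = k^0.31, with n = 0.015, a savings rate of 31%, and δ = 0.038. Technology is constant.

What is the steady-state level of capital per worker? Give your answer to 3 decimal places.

k* ≈ 12.934

At the steady state, Δk = 0, so s·k^α = (n + δ)·k.
Rearranging, k^(1−α) = s / (n + δ).
k^0.69 = 0.31 / (0.015 + 0.038) = 0.31 / 0.053 = 5.8491
k* = 5.8491^(1/0.69) ≈ 12.9337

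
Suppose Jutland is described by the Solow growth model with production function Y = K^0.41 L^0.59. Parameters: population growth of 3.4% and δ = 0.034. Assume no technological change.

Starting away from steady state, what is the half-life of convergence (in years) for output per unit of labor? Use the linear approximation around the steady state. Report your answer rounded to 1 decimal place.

t_½ ≈ 17.3 years

Near the steady state the convergence rate is λ = (1 − α)(n + δ).
λ = (1 − 0.41) × 0.068 = 0.59 × 0.068 = 0.04012
Half-life = ln 2 / λ = 0.6931 / 0.04012 ≈ 17.28 years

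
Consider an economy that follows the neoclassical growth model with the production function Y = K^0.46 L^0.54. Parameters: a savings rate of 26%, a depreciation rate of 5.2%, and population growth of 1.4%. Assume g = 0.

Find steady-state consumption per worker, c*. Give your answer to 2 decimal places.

c* = 2.38

Steady state requires s·f(k) = (n + δ)·k, i.e. s·k^α = (n + δ)·k.
Dividing both sides by k: k^(1−α) = s / (n + δ).
k^0.54 = 0.26 / (0.014 + 0.052) = 0.26 / 0.066 = 3.9394
k* = 3.9394^(1/0.54) ≈ 12.6663
y* = (k*)^α = 12.6663^0.46 ≈ 3.2153
c* = (1 − s)·y* = (1 − 0.26) × 3.2153 ≈ 2.3793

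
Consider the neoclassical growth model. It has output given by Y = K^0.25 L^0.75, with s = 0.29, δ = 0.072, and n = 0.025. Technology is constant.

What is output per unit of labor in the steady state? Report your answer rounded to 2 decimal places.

y* = 1.44

In steady state, investment equals break-even investment: s·k^α = (n + δ)·k.
Rearranging, k^(1−α) = s / (n + δ).
k^0.75 = 0.29 / (0.025 + 0.072) = 0.29 / 0.097 = 2.9897
k* = 2.9897^(1/0.75) ≈ 4.3070
y* = (k*)^α = 4.3070^0.25 ≈ 1.4406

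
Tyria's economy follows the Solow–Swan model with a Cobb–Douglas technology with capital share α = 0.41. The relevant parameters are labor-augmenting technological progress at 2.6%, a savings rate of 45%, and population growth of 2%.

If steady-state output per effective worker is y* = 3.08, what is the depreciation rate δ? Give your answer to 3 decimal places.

δ ≈ 0.043

At the steady state, Δk = 0, so s·k^α = (n + g + δ)·k.
Since y* = [s/(n + g + δ)]^(α/(1−α)), we have s/(n + g + δ) = (y*)^((1−α)/α) = 3.08^1.439 = 5.0469.
Therefore n + g + δ = s / 5.0469 = 0.45 / 5.0469 = 0.0892, so δ = 0.0892 − 0.046 = 0.0432.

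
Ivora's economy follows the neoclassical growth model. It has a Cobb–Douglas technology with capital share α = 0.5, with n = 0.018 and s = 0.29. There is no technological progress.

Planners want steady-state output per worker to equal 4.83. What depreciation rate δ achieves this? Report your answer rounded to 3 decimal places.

At the steady state, Δk = 0, so s·k^α = (n + δ)·k.
Since y* = [s/(n + δ)]^(α/(1−α)), we have s/(n + δ) = (y*)^((1−α)/α) = 4.83^1 = 4.8300.
Therefore n + δ = s / 4.8300 = 0.29 / 4.8300 = 0.0600, so δ = 0.0600 − 0.018 = 0.0420.

δ ≈ 0.042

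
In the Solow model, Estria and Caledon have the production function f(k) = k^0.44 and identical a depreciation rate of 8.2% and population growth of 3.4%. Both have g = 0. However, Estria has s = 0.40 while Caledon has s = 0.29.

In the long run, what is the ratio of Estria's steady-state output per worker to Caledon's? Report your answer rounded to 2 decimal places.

ratio ≈ 1.29

Steady-state y* = [s/(n + δ)]^(α/(1−α)), so the ratio is [ (s_E/(n + δ)_E) / (s_C/(n + δ)_C) ]^0.7857.
s_E/(n + δ)_E = 0.40/0.116 = 3.4483; s_C/(n + δ)_C = 0.29/0.116 = 2.5000.
Ratio = (3.4483/2.5000)^0.7857 = 1.3793^0.7857 ≈ 1.2874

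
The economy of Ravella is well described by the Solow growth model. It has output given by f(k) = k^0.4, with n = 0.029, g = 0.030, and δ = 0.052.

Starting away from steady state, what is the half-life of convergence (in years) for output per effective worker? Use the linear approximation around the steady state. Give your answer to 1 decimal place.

about 10.4 years

Near the steady state the convergence rate is λ = (1 − α)(n + g + δ).
λ = (1 − 0.4) × 0.111 = 0.6 × 0.111 = 0.0666
Half-life = ln 2 / λ = 0.6931 / 0.0666 ≈ 10.41 years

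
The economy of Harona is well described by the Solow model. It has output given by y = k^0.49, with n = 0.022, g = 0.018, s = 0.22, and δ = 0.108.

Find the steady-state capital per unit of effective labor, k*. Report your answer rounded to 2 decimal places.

k* = 2.18

Steady state requires s·f(k) = (n + g + δ)·k, i.e. s·k^α = (n + g + δ)·k.
Dividing both sides by k: k^(1−α) = s / (n + g + δ).
k^0.51 = 0.22 / (0.022 + 0.018 + 0.108) = 0.22 / 0.148 = 1.4865
k* = 1.4865^(1/0.51) ≈ 2.1756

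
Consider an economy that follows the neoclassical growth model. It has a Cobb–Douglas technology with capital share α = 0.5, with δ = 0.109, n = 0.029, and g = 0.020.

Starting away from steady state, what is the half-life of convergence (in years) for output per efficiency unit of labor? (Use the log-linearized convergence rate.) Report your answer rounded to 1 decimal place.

Near the steady state the convergence rate is λ = (1 − α)(n + g + δ).
λ = (1 − 0.5) × 0.158 = 0.5 × 0.158 = 0.0790
Half-life = ln 2 / λ = 0.6931 / 0.0790 ≈ 8.77 years

about 8.8 years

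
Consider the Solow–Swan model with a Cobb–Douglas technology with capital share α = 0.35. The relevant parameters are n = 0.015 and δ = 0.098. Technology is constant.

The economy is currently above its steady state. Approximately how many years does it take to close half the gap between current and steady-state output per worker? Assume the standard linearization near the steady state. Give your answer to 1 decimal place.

about 9.4 years

Near the steady state the convergence rate is λ = (1 − α)(n + δ).
λ = (1 − 0.35) × 0.113 = 0.65 × 0.113 = 0.07345
Half-life = ln 2 / λ = 0.6931 / 0.07345 ≈ 9.44 years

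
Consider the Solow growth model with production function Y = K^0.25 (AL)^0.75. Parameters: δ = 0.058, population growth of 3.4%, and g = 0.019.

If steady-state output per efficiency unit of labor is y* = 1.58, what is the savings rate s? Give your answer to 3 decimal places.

s ≈ 0.438

Steady state requires s·f(k) = (n + g + δ)·k, i.e. s·k^α = (n + g + δ)·k.
Since y* = [s/(n + g + δ)]^(α/(1−α)), we have s/(n + g + δ) = (y*)^((1−α)/α) = 1.58^3 = 3.9443.
Therefore s = 3.9443 × (n + g + δ) = 3.9443 × 0.111 = 0.4378.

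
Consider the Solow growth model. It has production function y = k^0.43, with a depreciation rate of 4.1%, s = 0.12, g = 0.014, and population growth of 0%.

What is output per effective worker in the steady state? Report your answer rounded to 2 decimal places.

y* ≈ 1.80

In steady state, investment equals break-even investment: s·k^α = (n + g + δ)·k.
Rearranging, k^(1−α) = s / (n + g + δ).
k^0.57 = 0.12 / (0.000 + 0.014 + 0.041) = 0.12 / 0.055 = 2.1818
k* = 2.1818^(1/0.57) ≈ 3.9302
y* = (k*)^α = 3.9302^0.43 ≈ 1.8014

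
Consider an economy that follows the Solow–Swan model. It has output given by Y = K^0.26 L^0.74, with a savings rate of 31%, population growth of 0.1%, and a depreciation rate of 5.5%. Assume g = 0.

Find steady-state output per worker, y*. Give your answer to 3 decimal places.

Steady state requires s·f(k) = (n + δ)·k, i.e. s·k^α = (n + δ)·k.
Rearranging, k^(1−α) = s / (n + δ).
k^0.74 = 0.31 / (0.001 + 0.055) = 0.31 / 0.056 = 5.5357
k* = 5.5357^(1/0.74) ≈ 10.0992
y* = (k*)^α = 10.0992^0.26 ≈ 1.8244

y* = 1.824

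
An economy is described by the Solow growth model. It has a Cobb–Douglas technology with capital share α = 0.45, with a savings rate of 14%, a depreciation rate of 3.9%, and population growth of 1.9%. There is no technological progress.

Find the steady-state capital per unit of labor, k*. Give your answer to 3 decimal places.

Steady state requires s·f(k) = (n + δ)·k, i.e. s·k^α = (n + δ)·k.
Dividing both sides by k: k^(1−α) = s / (n + δ).
k^0.55 = 0.14 / (0.019 + 0.039) = 0.14 / 0.058 = 2.4138
k* = 2.4138^(1/0.55) ≈ 4.9639

k* ≈ 4.964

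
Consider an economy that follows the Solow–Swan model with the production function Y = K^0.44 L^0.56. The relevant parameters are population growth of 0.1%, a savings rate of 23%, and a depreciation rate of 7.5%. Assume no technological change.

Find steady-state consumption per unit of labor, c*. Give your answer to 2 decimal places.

c* = 1.84

Steady state requires s·f(k) = (n + δ)·k, i.e. s·k^α = (n + δ)·k.
Rearranging, k^(1−α) = s / (n + δ).
k^0.56 = 0.23 / (0.001 + 0.075) = 0.23 / 0.076 = 3.0263
k* = 3.0263^(1/0.56) ≈ 7.2239
y* = (k*)^α = 7.2239^0.44 ≈ 2.3870
c* = (1 − s)·y* = (1 − 0.23) × 2.3870 ≈ 1.8380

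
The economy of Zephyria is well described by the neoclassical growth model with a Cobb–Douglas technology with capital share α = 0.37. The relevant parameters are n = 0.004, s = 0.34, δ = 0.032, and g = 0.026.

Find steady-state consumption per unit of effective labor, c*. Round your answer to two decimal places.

c* ≈ 1.79

At the steady state, Δk = 0, so s·k^α = (n + g + δ)·k.
Rearranging, k^(1−α) = s / (n + g + δ).
k^0.63 = 0.34 / (0.004 + 0.026 + 0.032) = 0.34 / 0.062 = 5.4839
k* = 5.4839^(1/0.63) ≈ 14.8990
y* = (k*)^α = 14.8990^0.37 ≈ 2.7169
c* = (1 − s)·y* = (1 − 0.34) × 2.7169 ≈ 1.7932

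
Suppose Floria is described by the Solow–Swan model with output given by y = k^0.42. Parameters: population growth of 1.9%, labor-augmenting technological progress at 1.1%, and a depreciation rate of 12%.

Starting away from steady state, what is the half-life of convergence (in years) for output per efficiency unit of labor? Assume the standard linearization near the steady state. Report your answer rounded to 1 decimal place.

about 8.0 years

Near the steady state the convergence rate is λ = (1 − α)(n + g + δ).
λ = (1 − 0.42) × 0.150 = 0.58 × 0.150 = 0.0870
Half-life = ln 2 / λ = 0.6931 / 0.0870 ≈ 7.97 years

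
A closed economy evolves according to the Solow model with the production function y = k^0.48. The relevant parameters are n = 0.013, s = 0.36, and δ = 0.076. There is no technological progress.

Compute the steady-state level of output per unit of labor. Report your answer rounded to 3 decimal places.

In steady state, investment equals break-even investment: s·k^α = (n + δ)·k.
Rearranging, k^(1−α) = s / (n + δ).
k^0.52 = 0.36 / (0.013 + 0.076) = 0.36 / 0.089 = 4.0449
k* = 4.0449^(1/0.52) ≈ 14.6937
y* = (k*)^α = 14.6937^0.48 ≈ 3.6326

y* ≈ 3.633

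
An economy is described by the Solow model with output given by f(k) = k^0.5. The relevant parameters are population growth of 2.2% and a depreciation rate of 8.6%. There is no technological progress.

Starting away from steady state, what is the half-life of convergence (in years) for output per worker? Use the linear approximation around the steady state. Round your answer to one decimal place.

half-life ≈ 12.8 years

Near the steady state the convergence rate is λ = (1 − α)(n + δ).
λ = (1 − 0.5) × 0.108 = 0.5 × 0.108 = 0.0540
Half-life = ln 2 / λ = 0.6931 / 0.0540 ≈ 12.84 years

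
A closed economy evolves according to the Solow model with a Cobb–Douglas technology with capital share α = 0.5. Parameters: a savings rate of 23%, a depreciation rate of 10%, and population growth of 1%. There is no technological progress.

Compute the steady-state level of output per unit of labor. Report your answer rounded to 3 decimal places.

In steady state, investment equals break-even investment: s·k^α = (n + δ)·k.
Dividing both sides by k: k^(1−α) = s / (n + δ).
k^0.5 = 0.23 / (0.010 + 0.100) = 0.23 / 0.110 = 2.0909
k* = 2.0909^(1/0.5) ≈ 4.3719
y* = (k*)^α = 4.3719^0.5 ≈ 2.0909

y* = 2.091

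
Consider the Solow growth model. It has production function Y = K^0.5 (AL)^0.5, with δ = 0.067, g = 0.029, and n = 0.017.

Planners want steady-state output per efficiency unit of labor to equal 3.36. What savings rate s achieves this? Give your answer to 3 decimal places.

s ≈ 0.380

At the steady state, Δk = 0, so s·k^α = (n + g + δ)·k.
Since y* = [s/(n + g + δ)]^(α/(1−α)), we have s/(n + g + δ) = (y*)^((1−α)/α) = 3.36^1 = 3.3600.
Therefore s = 3.3600 × (n + g + δ) = 3.3600 × 0.113 = 0.3797.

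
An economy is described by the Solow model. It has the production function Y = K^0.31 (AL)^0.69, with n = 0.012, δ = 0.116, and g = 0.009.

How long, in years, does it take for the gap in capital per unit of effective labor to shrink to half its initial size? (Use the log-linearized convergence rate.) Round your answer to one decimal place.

Near the steady state the convergence rate is λ = (1 − α)(n + g + δ).
λ = (1 − 0.31) × 0.137 = 0.69 × 0.137 = 0.09453
Half-life = ln 2 / λ = 0.6931 / 0.09453 ≈ 7.33 years

t_½ ≈ 7.3 years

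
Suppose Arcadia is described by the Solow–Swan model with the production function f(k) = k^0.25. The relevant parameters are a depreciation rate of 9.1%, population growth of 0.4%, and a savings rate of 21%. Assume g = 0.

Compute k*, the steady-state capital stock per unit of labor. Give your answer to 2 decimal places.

k* = 2.88

At the steady state, Δk = 0, so s·k^α = (n + δ)·k.
Dividing both sides by k: k^(1−α) = s / (n + δ).
k^0.75 = 0.21 / (0.004 + 0.091) = 0.21 / 0.095 = 2.2105
k* = 2.2105^(1/0.75) ≈ 2.8795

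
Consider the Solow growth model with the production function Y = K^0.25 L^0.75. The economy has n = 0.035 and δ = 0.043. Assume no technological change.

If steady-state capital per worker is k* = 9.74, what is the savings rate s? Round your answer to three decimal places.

s ≈ 0.430

Steady state requires s·f(k) = (n + δ)·k, i.e. s·k^α = (n + δ)·k.
So s / (n + δ) = (k*)^(1−α) = 9.74^0.75 = 5.5134.
Therefore s = 5.5134 × (n + δ) = 5.5134 × 0.078 = 0.4300.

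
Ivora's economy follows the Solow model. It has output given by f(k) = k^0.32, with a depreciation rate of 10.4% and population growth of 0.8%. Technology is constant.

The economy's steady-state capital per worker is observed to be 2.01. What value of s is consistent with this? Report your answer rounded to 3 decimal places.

s ≈ 0.180

At the steady state, Δk = 0, so s·k^α = (n + δ)·k.
So s / (n + δ) = (k*)^(1−α) = 2.01^0.68 = 1.6076.
Therefore s = 1.6076 × (n + δ) = 1.6076 × 0.112 = 0.1801.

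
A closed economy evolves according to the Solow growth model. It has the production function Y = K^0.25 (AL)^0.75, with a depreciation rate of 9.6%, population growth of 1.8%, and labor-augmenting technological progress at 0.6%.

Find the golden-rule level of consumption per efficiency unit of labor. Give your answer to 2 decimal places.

c_gold ≈ 0.96

At the golden rule, f'(k) = n + g + δ, so α·k^(α−1) = n + g + δ and k_gold = (α/(n + g + δ))^(1/(1−α)).
k_gold = (0.25/0.120)^(1/0.75) = 2.0833^1.3333 ≈ 2.6607
c_gold = f(k_gold) − (n + g + δ)·k_gold = 1.2772 − 0.120×2.6607 ≈ 0.9579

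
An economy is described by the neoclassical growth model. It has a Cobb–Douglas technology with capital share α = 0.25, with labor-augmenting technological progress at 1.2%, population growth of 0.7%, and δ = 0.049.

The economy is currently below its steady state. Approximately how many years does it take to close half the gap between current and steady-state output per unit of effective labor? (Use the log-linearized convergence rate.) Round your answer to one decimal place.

about 13.6 years

Near the steady state the convergence rate is λ = (1 − α)(n + g + δ).
λ = (1 − 0.25) × 0.068 = 0.75 × 0.068 = 0.0510
Half-life = ln 2 / λ = 0.6931 / 0.0510 ≈ 13.59 years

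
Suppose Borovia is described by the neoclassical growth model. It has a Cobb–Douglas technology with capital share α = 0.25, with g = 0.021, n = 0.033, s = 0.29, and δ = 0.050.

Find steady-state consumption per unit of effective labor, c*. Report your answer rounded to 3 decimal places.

At the steady state, Δk = 0, so s·k^α = (n + g + δ)·k.
Dividing both sides by k: k^(1−α) = s / (n + g + δ).
k^0.75 = 0.29 / (0.033 + 0.021 + 0.050) = 0.29 / 0.104 = 2.7885
k* = 2.7885^(1/0.75) ≈ 3.9249
y* = (k*)^α = 3.9249^0.25 ≈ 1.4075
c* = (1 − s)·y* = (1 − 0.29) × 1.4075 ≈ 0.9993

c* ≈ 0.999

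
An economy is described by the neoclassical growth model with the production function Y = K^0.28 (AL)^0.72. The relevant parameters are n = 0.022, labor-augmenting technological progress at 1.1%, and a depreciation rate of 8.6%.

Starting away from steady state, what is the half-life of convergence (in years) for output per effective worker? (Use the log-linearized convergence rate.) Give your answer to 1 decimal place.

half-life ≈ 8.1 years

Near the steady state the convergence rate is λ = (1 − α)(n + g + δ).
λ = (1 − 0.28) × 0.119 = 0.72 × 0.119 = 0.08568
Half-life = ln 2 / λ = 0.6931 / 0.08568 ≈ 8.09 years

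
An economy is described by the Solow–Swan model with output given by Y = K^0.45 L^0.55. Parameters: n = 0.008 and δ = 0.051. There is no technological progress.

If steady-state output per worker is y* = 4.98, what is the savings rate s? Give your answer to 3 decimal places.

In steady state, investment equals break-even investment: s·k^α = (n + δ)·k.
Since y* = [s/(n + δ)]^(α/(1−α)), we have s/(n + δ) = (y*)^((1−α)/α) = 4.98^1.2222 = 7.1147.
Therefore s = 7.1147 × (n + δ) = 7.1147 × 0.059 = 0.4198.

s ≈ 0.420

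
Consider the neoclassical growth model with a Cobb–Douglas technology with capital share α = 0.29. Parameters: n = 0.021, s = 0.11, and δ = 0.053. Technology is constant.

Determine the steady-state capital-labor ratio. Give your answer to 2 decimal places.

At the steady state, Δk = 0, so s·k^α = (n + δ)·k.
Rearranging, k^(1−α) = s / (n + δ).
k^0.71 = 0.11 / (0.021 + 0.053) = 0.11 / 0.074 = 1.4865
k* = 1.4865^(1/0.71) ≈ 1.7478

k* = 1.75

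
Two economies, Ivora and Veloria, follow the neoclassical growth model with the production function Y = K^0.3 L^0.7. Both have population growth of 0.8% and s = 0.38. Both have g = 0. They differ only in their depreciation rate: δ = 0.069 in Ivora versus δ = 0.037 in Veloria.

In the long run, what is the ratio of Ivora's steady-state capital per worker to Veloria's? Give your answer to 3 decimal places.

Steady-state k* = [s/(n + δ)]^(1/(1−α)), so the ratio is [ (s_I/(n + δ)_I) / (s_V/(n + δ)_V) ]^1.4286.
s_I/(n + δ)_I = 0.38/0.077 = 4.9351; s_V/(n + δ)_V = 0.38/0.045 = 8.4444.
Ratio = (4.9351/8.4444)^1.4286 = 0.5844^1.4286 ≈ 0.4642

ratio ≈ 0.464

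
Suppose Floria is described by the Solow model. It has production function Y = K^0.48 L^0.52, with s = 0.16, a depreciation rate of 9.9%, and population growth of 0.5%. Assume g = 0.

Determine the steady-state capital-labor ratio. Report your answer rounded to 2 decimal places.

k* = 2.29

In steady state, investment equals break-even investment: s·k^α = (n + δ)·k.
Rearranging, k^(1−α) = s / (n + δ).
k^0.52 = 0.16 / (0.005 + 0.099) = 0.16 / 0.104 = 1.5385
k* = 1.5385^(1/0.52) ≈ 2.2898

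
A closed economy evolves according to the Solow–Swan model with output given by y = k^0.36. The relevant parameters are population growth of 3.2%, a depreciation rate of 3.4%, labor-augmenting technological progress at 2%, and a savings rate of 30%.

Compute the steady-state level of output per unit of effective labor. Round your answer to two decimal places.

y* ≈ 2.02

In steady state, investment equals break-even investment: s·k^α = (n + g + δ)·k.
Rearranging, k^(1−α) = s / (n + g + δ).
k^0.64 = 0.30 / (0.032 + 0.020 + 0.034) = 0.30 / 0.086 = 3.4884
k* = 3.4884^(1/0.64) ≈ 7.0446
y* = (k*)^α = 7.0446^0.36 ≈ 2.0194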